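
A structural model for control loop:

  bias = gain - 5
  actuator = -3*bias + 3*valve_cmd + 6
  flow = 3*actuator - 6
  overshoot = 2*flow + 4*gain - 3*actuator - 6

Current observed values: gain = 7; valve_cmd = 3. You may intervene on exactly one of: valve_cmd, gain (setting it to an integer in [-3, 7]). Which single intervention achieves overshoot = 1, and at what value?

Intervening on valve_cmd: with other inputs at their observed values, overshoot = 9*valve_cmd + 10. Solving for 1 gives valve_cmd = -1, within [-3, 7].
Intervening on gain: overshoot = -5*gain + 72. Reaching 1 requires gain = 71/5, not an integer.

set valve_cmd = -1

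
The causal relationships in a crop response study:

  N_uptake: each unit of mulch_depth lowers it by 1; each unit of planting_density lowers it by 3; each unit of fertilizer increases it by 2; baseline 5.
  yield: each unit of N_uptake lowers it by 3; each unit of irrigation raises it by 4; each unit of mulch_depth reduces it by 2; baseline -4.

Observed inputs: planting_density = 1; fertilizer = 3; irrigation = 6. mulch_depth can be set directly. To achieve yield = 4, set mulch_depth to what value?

Substituting into the N_uptake equation gives N_uptake = -mulch_depth + 8.
Substituting into the yield equation gives yield = mulch_depth - 4.
Solve mulch_depth - 4 = 4: mulch_depth = (4 + 4) / 1 = 8.

mulch_depth = 8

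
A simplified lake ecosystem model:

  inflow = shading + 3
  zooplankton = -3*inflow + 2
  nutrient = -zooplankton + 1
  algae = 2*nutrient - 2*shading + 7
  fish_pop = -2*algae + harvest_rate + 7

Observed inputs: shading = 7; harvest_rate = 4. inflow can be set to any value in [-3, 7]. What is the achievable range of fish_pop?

-55 to 65

Intervening on inflow fixes its value directly, overriding its dependence on shading.
Substituting into the nutrient equation gives nutrient = 3*inflow - 1.
algae becomes 6*inflow - 9.
This gives fish_pop = -12*inflow + 29.
Linear in inflow, so extremes are at the endpoints: inflow = -3 gives fish_pop = 65; inflow = 7 gives fish_pop = -55.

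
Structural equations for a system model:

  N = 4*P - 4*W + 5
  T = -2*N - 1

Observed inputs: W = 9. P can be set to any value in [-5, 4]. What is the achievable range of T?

Substituting into the N equation gives N = 4*P - 31.
Substituting into the T equation gives T = -8*P + 61.
Linear in P, so extremes are at the endpoints: P = -5 gives T = 101; P = 4 gives T = 29.

29 to 101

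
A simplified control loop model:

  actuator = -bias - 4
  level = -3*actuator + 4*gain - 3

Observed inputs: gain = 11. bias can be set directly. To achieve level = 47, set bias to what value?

bias = -2

Substituting into the level equation gives level = 3*bias + 53.
Solve 3*bias + 53 = 47: bias = (47 - 53) / 3 = -2.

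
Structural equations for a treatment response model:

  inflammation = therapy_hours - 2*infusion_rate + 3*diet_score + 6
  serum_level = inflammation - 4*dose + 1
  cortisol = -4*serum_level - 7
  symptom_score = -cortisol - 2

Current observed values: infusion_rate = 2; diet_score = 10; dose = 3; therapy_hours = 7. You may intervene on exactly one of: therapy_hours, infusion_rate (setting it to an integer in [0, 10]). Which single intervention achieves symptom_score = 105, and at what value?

Intervening on therapy_hours: with other inputs at their observed values, symptom_score = 4*therapy_hours + 89. Solving for 105 gives therapy_hours = 4, within [0, 10].
Intervening on infusion_rate: symptom_score = -8*infusion_rate + 133. Reaching 105 requires infusion_rate = 7/2, not an integer.

set therapy_hours = 4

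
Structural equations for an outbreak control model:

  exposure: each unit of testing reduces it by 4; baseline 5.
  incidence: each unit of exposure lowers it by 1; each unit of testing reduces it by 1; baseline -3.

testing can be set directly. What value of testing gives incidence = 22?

Substituting into the incidence equation gives incidence = 3*testing - 8.
Solve 3*testing - 8 = 22: testing = (22 + 8) / 3 = 10.

testing = 10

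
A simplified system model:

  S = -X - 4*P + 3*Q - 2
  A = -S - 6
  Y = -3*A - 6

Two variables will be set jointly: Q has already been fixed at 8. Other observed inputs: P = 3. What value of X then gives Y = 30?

X = 4

With Q held at 8:
Substituting into the S equation gives S = -X + 10.
Substituting into the A equation gives A = X - 16.
This gives Y = -3*X + 42.
Solve -3*X + 42 = 30: X = (30 - 42) / -3 = 4.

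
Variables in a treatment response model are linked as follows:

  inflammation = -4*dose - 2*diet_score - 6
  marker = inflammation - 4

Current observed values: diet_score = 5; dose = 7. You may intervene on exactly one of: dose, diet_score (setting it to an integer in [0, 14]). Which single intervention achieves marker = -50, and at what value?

set diet_score = 6

Intervening on dose: marker = -4*dose - 20. Reaching -50 requires dose = 15/2, not an integer.
Intervening on diet_score: with other inputs at their observed values, marker = -2*diet_score - 38. Solving for -50 gives diet_score = 6, within [0, 14].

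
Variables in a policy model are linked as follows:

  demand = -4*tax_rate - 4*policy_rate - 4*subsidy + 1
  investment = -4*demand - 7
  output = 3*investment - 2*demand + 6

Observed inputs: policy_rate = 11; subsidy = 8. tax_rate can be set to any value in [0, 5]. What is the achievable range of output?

1035 to 1315

Substituting into the demand equation gives demand = -4*tax_rate - 75.
This gives investment = 16*tax_rate + 293.
So output = 56*tax_rate + 1035.
Linear in tax_rate, so extremes are at the endpoints: tax_rate = 0 gives output = 1035; tax_rate = 5 gives output = 1315.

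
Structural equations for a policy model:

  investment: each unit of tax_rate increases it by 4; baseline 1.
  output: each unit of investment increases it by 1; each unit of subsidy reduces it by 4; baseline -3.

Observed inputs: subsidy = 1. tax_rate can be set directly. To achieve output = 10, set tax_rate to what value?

Substituting into the output equation gives output = 4*tax_rate - 6.
Solve 4*tax_rate - 6 = 10: tax_rate = (10 + 6) / 4 = 4.

tax_rate = 4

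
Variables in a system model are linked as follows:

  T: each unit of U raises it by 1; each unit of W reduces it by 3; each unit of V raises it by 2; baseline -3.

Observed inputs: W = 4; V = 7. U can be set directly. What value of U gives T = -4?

Substituting into the T equation gives T = U - 1.
Solve U - 1 = -4: U = (-4 + 1) / 1 = -3.

U = -3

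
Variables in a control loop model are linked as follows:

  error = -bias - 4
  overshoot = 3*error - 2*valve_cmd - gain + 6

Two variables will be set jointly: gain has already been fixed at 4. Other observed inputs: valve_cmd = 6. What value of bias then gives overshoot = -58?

With gain held at 4:
Substituting into the overshoot equation gives overshoot = -3*bias - 22.
Solve -3*bias - 22 = -58: bias = (-58 + 22) / -3 = 12.

bias = 12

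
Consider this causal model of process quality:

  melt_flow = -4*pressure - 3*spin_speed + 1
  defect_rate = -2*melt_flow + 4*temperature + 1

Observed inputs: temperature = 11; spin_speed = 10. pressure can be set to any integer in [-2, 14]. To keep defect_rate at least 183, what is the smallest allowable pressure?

pressure = 10

Substituting into the melt_flow equation gives melt_flow = -4*pressure - 29.
Substituting into the defect_rate equation gives defect_rate = 8*pressure + 103.
Require 8*pressure + 103 ≥ 183, so pressure ≥ 10.
The smallest integer in [-2, 14] satisfying this is 10.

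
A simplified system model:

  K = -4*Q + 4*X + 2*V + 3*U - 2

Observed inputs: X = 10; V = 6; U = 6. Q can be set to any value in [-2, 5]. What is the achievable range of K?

48 to 76

Substituting into the K equation gives K = -4*Q + 68.
Linear in Q, so extremes are at the endpoints: Q = -2 gives K = 76; Q = 5 gives K = 48.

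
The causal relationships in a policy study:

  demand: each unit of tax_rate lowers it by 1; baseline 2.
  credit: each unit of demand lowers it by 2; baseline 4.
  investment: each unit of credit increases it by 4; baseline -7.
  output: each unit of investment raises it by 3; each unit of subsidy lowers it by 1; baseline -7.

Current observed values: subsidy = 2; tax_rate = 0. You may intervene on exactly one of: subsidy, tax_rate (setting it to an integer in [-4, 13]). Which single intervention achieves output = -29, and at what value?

set subsidy = 1

Intervening on subsidy: with other inputs at their observed values, output = -subsidy - 28. Solving for -29 gives subsidy = 1, within [-4, 13].
Intervening on tax_rate: output = 24*tax_rate - 30. Reaching -29 requires tax_rate = 1/24, not an integer.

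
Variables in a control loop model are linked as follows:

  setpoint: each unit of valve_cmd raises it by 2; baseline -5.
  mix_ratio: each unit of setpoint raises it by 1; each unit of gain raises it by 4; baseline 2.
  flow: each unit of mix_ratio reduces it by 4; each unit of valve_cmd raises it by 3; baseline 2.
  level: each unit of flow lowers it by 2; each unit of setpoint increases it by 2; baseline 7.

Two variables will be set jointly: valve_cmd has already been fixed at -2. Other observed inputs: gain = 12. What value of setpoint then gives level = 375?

setpoint = -4

With valve_cmd held at -2:
Intervening on setpoint fixes its value directly, overriding its dependence on valve_cmd.
Substituting into the mix_ratio equation gives mix_ratio = setpoint + 50.
Substituting into the flow equation gives flow = -4*setpoint - 204.
Substituting into the level equation gives level = 10*setpoint + 415.
Solve 10*setpoint + 415 = 375: setpoint = (375 - 415) / 10 = -4.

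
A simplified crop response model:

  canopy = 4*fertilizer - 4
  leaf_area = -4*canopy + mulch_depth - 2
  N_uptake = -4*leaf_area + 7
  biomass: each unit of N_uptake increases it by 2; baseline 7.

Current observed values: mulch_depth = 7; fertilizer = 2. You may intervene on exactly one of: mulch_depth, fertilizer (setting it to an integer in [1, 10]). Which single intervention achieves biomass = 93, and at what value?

set mulch_depth = 9

Intervening on mulch_depth: with other inputs at their observed values, biomass = -8*mulch_depth + 165. Solving for 93 gives mulch_depth = 9, within [1, 10].
Intervening on fertilizer: biomass = 128*fertilizer - 147. Reaching 93 requires fertilizer = 15/8, not an integer.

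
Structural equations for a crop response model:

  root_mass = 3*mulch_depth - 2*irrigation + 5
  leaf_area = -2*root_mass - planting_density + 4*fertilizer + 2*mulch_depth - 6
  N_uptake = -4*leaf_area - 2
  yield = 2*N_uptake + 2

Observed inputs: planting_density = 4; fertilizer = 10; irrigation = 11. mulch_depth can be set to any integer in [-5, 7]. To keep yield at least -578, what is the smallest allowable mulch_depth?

mulch_depth = -2

Substituting into the root_mass equation gives root_mass = 3*mulch_depth - 17.
Substituting into the leaf_area equation gives leaf_area = -4*mulch_depth + 64.
This gives N_uptake = 16*mulch_depth - 258.
yield becomes 32*mulch_depth - 514.
Require 32*mulch_depth - 514 ≥ -578, so mulch_depth ≥ -2.
The smallest integer in [-5, 7] satisfying this is -2.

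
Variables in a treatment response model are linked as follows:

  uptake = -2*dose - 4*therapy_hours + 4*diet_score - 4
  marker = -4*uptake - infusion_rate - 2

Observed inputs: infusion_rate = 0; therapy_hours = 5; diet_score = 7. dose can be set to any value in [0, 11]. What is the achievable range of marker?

Substituting into the uptake equation gives uptake = -2*dose + 4.
marker becomes 8*dose - 18.
Linear in dose, so extremes are at the endpoints: dose = 0 gives marker = -18; dose = 11 gives marker = 70.

-18 to 70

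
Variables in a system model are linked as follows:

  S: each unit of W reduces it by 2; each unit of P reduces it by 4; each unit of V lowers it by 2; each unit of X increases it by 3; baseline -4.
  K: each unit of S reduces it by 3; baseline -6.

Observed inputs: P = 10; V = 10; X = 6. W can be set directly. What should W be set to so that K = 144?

W = 2

Substituting into the S equation gives S = -2*W - 46.
So K = 6*W + 132.
Solve 6*W + 132 = 144: W = (144 - 132) / 6 = 2.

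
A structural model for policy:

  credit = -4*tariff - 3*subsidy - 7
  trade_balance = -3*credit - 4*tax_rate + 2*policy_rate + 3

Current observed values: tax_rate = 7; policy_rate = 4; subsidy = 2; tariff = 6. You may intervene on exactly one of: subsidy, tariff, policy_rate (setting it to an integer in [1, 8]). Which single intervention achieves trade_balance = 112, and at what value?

set subsidy = 4

Intervening on subsidy: with other inputs at their observed values, trade_balance = 9*subsidy + 76. Solving for 112 gives subsidy = 4, within [1, 8].
Intervening on tariff: trade_balance = 12*tariff + 22. Reaching 112 requires tariff = 15/2, not an integer.
Intervening on policy_rate: trade_balance = 2*policy_rate + 86. Reaching 112 requires policy_rate = 13, outside [1, 8].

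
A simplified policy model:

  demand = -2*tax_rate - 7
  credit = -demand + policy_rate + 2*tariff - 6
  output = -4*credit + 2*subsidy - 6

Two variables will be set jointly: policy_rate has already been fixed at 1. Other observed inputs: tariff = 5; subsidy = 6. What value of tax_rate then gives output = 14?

tax_rate = -7

With policy_rate held at 1:
Substituting into the credit equation gives credit = 2*tax_rate + 12.
So output = -8*tax_rate - 42.
Solve -8*tax_rate - 42 = 14: tax_rate = (14 + 42) / -8 = -7.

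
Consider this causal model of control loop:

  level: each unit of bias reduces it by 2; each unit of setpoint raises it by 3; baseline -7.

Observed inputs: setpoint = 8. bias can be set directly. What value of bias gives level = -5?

Substituting into the level equation gives level = -2*bias + 17.
Solve -2*bias + 17 = -5: bias = (-5 - 17) / -2 = 11.

bias = 11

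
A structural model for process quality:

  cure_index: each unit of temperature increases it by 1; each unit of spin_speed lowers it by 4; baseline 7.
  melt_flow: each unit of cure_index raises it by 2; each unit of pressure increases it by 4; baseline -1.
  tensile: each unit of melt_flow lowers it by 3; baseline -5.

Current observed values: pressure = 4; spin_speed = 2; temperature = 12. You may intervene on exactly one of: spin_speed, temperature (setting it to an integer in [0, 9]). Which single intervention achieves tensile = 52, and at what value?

Intervening on spin_speed: with other inputs at their observed values, tensile = 24*spin_speed - 164. Solving for 52 gives spin_speed = 9, within [0, 9].
Intervening on temperature: tensile = -6*temperature - 44. Reaching 52 requires temperature = -16, outside [0, 9].

set spin_speed = 9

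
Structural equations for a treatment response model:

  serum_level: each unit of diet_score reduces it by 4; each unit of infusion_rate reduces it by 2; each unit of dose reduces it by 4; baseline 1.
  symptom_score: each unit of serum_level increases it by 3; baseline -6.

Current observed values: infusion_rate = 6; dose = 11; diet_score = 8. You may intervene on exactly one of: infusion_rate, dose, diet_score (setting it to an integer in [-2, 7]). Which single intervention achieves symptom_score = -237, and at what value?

Intervening on infusion_rate: with other inputs at their observed values, symptom_score = -6*infusion_rate - 231. Solving for -237 gives infusion_rate = 1, within [-2, 7].
Intervening on dose: symptom_score = -12*dose - 135. Reaching -237 requires dose = 17/2, not an integer.
Intervening on diet_score: symptom_score = -12*diet_score - 171. Reaching -237 requires diet_score = 11/2, not an integer.

set infusion_rate = 1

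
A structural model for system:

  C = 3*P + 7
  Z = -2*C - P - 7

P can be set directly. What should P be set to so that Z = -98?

Substituting into the Z equation gives Z = -7*P - 21.
Solve -7*P - 21 = -98: P = (-98 + 21) / -7 = 11.

P = 11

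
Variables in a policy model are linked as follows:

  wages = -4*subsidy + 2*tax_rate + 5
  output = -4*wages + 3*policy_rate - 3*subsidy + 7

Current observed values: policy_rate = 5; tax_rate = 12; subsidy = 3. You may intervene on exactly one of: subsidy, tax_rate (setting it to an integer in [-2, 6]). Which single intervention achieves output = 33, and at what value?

Intervening on subsidy: output = 13*subsidy - 94. Reaching 33 requires subsidy = 127/13, not an integer.
Intervening on tax_rate: with other inputs at their observed values, output = -8*tax_rate + 41. Solving for 33 gives tax_rate = 1, within [-2, 6].

set tax_rate = 1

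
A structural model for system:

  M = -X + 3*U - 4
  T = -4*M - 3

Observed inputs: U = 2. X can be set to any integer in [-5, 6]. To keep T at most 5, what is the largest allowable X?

X = 4

Substituting into the M equation gives M = -X + 2.
Substituting into the T equation gives T = 4*X - 11.
Require 4*X - 11 ≤ 5, so X ≤ 4.
The largest integer in [-5, 6] satisfying this is 4.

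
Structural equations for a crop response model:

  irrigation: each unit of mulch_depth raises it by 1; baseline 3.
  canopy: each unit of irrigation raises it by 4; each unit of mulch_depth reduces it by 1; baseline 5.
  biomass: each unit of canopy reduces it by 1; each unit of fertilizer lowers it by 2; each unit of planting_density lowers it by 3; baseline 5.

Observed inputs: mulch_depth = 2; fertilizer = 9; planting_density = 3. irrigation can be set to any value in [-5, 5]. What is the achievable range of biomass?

Intervening on irrigation fixes its value directly, overriding its dependence on mulch_depth.
Substituting into the canopy equation gives canopy = 4*irrigation + 3.
This gives biomass = -4*irrigation - 25.
Linear in irrigation, so extremes are at the endpoints: irrigation = -5 gives biomass = -5; irrigation = 5 gives biomass = -45.

-45 to -5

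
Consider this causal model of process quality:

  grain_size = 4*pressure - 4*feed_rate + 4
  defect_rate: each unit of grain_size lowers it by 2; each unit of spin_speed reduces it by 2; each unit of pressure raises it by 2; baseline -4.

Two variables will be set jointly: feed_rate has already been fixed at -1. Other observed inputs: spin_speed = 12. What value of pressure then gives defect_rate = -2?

With feed_rate held at -1:
Substituting into the grain_size equation gives grain_size = 4*pressure + 8.
This gives defect_rate = -6*pressure - 44.
Solve -6*pressure - 44 = -2: pressure = (-2 + 44) / -6 = -7.

pressure = -7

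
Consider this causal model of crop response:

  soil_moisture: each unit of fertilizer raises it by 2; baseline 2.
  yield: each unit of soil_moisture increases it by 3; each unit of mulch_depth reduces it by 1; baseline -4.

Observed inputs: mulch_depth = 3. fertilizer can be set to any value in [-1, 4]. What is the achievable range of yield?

Substituting into the yield equation gives yield = 6*fertilizer - 1.
Linear in fertilizer, so extremes are at the endpoints: fertilizer = -1 gives yield = -7; fertilizer = 4 gives yield = 23.

-7 to 23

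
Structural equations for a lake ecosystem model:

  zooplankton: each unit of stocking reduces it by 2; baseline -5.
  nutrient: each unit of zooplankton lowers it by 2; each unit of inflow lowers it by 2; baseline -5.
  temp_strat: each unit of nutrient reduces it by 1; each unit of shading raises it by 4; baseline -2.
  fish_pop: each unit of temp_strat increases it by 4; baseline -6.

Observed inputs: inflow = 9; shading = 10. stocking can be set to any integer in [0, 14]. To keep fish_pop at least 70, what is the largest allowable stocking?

stocking = 8

Substituting into the nutrient equation gives nutrient = 4*stocking - 13.
This gives temp_strat = -4*stocking + 51.
fish_pop becomes -16*stocking + 198.
Require -16*stocking + 198 ≥ 70, so stocking ≤ 8.
The largest integer in [0, 14] satisfying this is 8.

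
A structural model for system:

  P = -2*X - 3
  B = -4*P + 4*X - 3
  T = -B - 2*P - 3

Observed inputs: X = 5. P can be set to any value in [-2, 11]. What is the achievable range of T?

-24 to 2

Intervening on P fixes its value directly, overriding its dependence on X.
Substituting into the B equation gives B = -4*P + 17.
Substituting into the T equation gives T = 2*P - 20.
Linear in P, so extremes are at the endpoints: P = -2 gives T = -24; P = 11 gives T = 2.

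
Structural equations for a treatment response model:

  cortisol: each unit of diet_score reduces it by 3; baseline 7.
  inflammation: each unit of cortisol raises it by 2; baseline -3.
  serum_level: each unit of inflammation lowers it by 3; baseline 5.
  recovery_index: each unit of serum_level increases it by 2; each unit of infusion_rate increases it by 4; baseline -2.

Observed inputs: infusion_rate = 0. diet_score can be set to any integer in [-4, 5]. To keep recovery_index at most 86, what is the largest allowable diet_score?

diet_score = 4

Substituting into the inflammation equation gives inflammation = -6*diet_score + 11.
Substituting into the serum_level equation gives serum_level = 18*diet_score - 28.
Substituting into the recovery_index equation gives recovery_index = 36*diet_score - 58.
Require 36*diet_score - 58 ≤ 86, so diet_score ≤ 4.
The largest integer in [-4, 5] satisfying this is 4.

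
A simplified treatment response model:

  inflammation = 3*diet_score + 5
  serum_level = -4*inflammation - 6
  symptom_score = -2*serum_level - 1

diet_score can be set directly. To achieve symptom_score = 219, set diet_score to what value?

diet_score = 7

Substituting into the serum_level equation gives serum_level = -12*diet_score - 26.
So symptom_score = 24*diet_score + 51.
Solve 24*diet_score + 51 = 219: diet_score = (219 - 51) / 24 = 7.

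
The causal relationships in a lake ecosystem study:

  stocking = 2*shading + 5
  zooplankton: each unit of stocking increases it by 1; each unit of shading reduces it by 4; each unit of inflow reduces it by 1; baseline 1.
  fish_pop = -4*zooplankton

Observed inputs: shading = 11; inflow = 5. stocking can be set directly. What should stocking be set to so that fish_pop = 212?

Intervening on stocking fixes its value directly, overriding its dependence on shading.
Substituting into the zooplankton equation gives zooplankton = stocking - 48.
Substituting into the fish_pop equation gives fish_pop = -4*stocking + 192.
Solve -4*stocking + 192 = 212: stocking = (212 - 192) / -4 = -5.

stocking = -5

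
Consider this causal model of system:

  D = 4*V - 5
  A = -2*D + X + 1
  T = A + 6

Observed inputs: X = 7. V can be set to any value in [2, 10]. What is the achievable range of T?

Substituting into the A equation gives A = -8*V + 18.
Substituting into the T equation gives T = -8*V + 24.
Linear in V, so extremes are at the endpoints: V = 2 gives T = 8; V = 10 gives T = -56.

-56 to 8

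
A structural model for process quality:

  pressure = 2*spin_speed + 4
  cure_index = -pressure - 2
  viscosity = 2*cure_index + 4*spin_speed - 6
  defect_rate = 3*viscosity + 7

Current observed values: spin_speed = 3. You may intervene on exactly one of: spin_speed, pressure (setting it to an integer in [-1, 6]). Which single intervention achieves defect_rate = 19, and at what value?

Intervening on spin_speed: the paths from spin_speed to defect_rate cancel (net effect zero), leaving defect_rate = -47; 19 is unreachable this way.
Intervening on pressure: with other inputs at their observed values, defect_rate = -6*pressure + 13. Solving for 19 gives pressure = -1, within [-1, 6].

set pressure = -1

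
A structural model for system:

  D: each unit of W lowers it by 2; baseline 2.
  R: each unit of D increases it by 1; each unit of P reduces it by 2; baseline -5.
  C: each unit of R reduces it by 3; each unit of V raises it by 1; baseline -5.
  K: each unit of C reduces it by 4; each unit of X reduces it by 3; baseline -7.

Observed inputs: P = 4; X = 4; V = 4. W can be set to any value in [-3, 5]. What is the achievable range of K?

Substituting into the R equation gives R = -2*W - 11.
Substituting into the C equation gives C = 6*W + 32.
Substituting into the K equation gives K = -24*W - 147.
Linear in W, so extremes are at the endpoints: W = -3 gives K = -75; W = 5 gives K = -267.

-267 to -75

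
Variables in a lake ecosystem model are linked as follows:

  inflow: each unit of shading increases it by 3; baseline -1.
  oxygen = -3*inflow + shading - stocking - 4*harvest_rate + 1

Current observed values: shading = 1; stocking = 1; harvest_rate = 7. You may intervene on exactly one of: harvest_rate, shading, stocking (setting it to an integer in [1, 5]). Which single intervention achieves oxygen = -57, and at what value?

set shading = 4

Intervening on harvest_rate: oxygen = -4*harvest_rate - 5. Reaching -57 requires harvest_rate = 13, outside [1, 5].
Intervening on shading: with other inputs at their observed values, oxygen = -8*shading - 25. Solving for -57 gives shading = 4, within [1, 5].
Intervening on stocking: oxygen = -stocking - 32. Reaching -57 requires stocking = 25, outside [1, 5].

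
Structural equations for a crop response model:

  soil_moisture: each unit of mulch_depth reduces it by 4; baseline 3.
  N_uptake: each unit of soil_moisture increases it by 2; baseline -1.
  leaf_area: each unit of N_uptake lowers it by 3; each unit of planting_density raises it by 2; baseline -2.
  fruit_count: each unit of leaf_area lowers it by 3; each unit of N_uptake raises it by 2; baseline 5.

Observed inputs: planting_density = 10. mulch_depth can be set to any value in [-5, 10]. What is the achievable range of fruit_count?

Substituting into the N_uptake equation gives N_uptake = -8*mulch_depth + 5.
leaf_area becomes 24*mulch_depth + 3.
Substituting into the fruit_count equation gives fruit_count = -88*mulch_depth + 6.
Linear in mulch_depth, so extremes are at the endpoints: mulch_depth = -5 gives fruit_count = 446; mulch_depth = 10 gives fruit_count = -874.

-874 to 446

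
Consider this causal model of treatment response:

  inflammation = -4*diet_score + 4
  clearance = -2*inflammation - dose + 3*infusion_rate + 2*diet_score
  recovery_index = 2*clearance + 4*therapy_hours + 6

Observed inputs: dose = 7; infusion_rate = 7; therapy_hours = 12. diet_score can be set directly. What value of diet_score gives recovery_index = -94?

Substituting into the clearance equation gives clearance = 10*diet_score + 6.
Substituting into the recovery_index equation gives recovery_index = 20*diet_score + 66.
Solve 20*diet_score + 66 = -94: diet_score = (-94 - 66) / 20 = -8.

diet_score = -8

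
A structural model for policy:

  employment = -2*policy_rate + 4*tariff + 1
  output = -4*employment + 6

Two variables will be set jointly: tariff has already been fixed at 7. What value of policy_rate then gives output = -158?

With tariff held at 7:
Substituting into the employment equation gives employment = -2*policy_rate + 29.
So output = 8*policy_rate - 110.
Solve 8*policy_rate - 110 = -158: policy_rate = (-158 + 110) / 8 = -6.

policy_rate = -6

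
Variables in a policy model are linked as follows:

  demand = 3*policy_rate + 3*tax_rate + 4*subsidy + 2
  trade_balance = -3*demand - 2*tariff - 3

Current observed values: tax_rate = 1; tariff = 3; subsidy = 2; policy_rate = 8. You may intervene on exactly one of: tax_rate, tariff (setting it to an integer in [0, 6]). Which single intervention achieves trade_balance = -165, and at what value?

set tax_rate = 6

Intervening on tax_rate: with other inputs at their observed values, trade_balance = -9*tax_rate - 111. Solving for -165 gives tax_rate = 6, within [0, 6].
Intervening on tariff: trade_balance = -2*tariff - 114. Reaching -165 requires tariff = 51/2, not an integer.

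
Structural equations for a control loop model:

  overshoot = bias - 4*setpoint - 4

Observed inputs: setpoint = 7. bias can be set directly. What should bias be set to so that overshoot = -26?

bias = 6

Substituting into the overshoot equation gives overshoot = bias - 32.
Solve bias - 32 = -26: bias = (-26 + 32) / 1 = 6.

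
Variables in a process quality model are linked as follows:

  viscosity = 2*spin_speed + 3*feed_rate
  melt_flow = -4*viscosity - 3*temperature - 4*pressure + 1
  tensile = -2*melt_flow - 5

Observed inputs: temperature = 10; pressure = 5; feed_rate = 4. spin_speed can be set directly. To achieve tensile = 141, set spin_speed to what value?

spin_speed = -3

Substituting into the viscosity equation gives viscosity = 2*spin_speed + 12.
This gives melt_flow = -8*spin_speed - 97.
tensile becomes 16*spin_speed + 189.
Solve 16*spin_speed + 189 = 141: spin_speed = (141 - 189) / 16 = -3.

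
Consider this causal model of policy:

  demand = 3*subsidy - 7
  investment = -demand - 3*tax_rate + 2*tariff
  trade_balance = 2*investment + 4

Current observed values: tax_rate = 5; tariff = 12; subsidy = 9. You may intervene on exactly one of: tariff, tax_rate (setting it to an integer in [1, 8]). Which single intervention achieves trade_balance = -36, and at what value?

Intervening on tariff: trade_balance = 4*tariff - 66. Reaching -36 requires tariff = 15/2, not an integer.
Intervening on tax_rate: with other inputs at their observed values, trade_balance = -6*tax_rate + 12. Solving for -36 gives tax_rate = 8, within [1, 8].

set tax_rate = 8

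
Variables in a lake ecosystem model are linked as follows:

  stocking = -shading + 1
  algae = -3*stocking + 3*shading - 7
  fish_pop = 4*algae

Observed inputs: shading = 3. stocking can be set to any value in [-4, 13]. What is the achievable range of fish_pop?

Intervening on stocking fixes its value directly, overriding its dependence on shading.
Substituting into the algae equation gives algae = -3*stocking + 2.
This gives fish_pop = -12*stocking + 8.
Linear in stocking, so extremes are at the endpoints: stocking = -4 gives fish_pop = 56; stocking = 13 gives fish_pop = -148.

-148 to 56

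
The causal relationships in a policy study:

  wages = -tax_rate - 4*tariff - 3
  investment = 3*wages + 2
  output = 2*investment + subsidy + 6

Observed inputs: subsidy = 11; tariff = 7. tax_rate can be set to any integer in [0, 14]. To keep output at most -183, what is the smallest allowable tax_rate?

tax_rate = 3

Substituting into the wages equation gives wages = -tax_rate - 31.
So investment = -3*tax_rate - 91.
This gives output = -6*tax_rate - 165.
Require -6*tax_rate - 165 ≤ -183, so tax_rate ≥ 3.
The smallest integer in [0, 14] satisfying this is 3.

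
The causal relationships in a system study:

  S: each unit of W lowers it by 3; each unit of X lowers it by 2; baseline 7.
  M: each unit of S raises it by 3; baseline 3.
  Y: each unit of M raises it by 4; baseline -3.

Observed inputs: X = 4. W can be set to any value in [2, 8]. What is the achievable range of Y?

Substituting into the S equation gives S = -3*W - 1.
Substituting into the M equation gives M = -9*W.
Substituting into the Y equation gives Y = -36*W - 3.
Linear in W, so extremes are at the endpoints: W = 2 gives Y = -75; W = 8 gives Y = -291.

-291 to -75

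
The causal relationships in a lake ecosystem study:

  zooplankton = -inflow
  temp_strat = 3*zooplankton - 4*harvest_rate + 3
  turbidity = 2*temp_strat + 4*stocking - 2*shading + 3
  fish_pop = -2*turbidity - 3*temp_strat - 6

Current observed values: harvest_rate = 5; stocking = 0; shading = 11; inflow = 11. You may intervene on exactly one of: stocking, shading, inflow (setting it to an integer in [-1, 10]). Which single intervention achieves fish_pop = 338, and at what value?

Intervening on stocking: fish_pop = -8*stocking + 382. Reaching 338 requires stocking = 11/2, not an integer.
Intervening on shading: with other inputs at their observed values, fish_pop = 4*shading + 338. Solving for 338 gives shading = 0, within [-1, 10].
Intervening on inflow: fish_pop = 21*inflow + 151. Reaching 338 requires inflow = 187/21, not an integer.

set shading = 0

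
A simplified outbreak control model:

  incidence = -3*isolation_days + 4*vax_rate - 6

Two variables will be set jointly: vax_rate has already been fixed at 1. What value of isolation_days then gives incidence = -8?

isolation_days = 2

With vax_rate held at 1:
Substituting into the incidence equation gives incidence = -3*isolation_days - 2.
Solve -3*isolation_days - 2 = -8: isolation_days = (-8 + 2) / -3 = 2.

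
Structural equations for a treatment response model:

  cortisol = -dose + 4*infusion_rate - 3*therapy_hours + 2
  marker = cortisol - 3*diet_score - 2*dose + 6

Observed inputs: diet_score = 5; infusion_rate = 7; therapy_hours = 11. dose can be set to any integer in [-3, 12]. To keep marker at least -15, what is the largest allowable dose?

dose = 1

Substituting into the cortisol equation gives cortisol = -dose - 3.
Substituting into the marker equation gives marker = -3*dose - 12.
Require -3*dose - 12 ≥ -15, so dose ≤ 1.
The largest integer in [-3, 12] satisfying this is 1.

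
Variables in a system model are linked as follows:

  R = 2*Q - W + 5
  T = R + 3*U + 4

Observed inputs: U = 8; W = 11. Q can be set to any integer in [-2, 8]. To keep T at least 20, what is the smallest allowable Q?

Substituting into the R equation gives R = 2*Q - 6.
This gives T = 2*Q + 22.
Require 2*Q + 22 ≥ 20, so Q ≥ -1.
The smallest integer in [-2, 8] satisfying this is -1.

Q = -1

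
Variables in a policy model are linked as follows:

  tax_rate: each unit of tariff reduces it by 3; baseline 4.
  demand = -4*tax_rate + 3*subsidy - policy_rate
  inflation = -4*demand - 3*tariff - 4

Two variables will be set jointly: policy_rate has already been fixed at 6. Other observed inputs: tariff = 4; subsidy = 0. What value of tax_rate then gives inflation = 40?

tax_rate = 2

With policy_rate held at 6:
Intervening on tax_rate fixes its value directly, overriding its dependence on tariff.
Substituting into the demand equation gives demand = -4*tax_rate - 6.
Substituting into the inflation equation gives inflation = 16*tax_rate + 8.
Solve 16*tax_rate + 8 = 40: tax_rate = (40 - 8) / 16 = 2.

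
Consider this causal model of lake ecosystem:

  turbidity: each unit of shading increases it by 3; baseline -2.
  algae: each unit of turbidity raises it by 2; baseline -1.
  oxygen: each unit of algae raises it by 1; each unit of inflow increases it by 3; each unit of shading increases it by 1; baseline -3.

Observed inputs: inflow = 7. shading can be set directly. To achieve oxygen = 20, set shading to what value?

shading = 1

Substituting into the algae equation gives algae = 6*shading - 5.
Substituting into the oxygen equation gives oxygen = 7*shading + 13.
Solve 7*shading + 13 = 20: shading = (20 - 13) / 7 = 1.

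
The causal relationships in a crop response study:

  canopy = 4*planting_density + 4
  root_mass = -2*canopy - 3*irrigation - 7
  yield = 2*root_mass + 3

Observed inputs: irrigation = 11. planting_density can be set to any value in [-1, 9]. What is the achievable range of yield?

Substituting into the root_mass equation gives root_mass = -8*planting_density - 48.
This gives yield = -16*planting_density - 93.
Linear in planting_density, so extremes are at the endpoints: planting_density = -1 gives yield = -77; planting_density = 9 gives yield = -237.

-237 to -77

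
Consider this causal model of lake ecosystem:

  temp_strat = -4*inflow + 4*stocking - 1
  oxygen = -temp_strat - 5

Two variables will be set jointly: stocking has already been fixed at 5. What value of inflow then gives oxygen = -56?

With stocking held at 5:
Substituting into the temp_strat equation gives temp_strat = -4*inflow + 19.
Substituting into the oxygen equation gives oxygen = 4*inflow - 24.
Solve 4*inflow - 24 = -56: inflow = (-56 + 24) / 4 = -8.

inflow = -8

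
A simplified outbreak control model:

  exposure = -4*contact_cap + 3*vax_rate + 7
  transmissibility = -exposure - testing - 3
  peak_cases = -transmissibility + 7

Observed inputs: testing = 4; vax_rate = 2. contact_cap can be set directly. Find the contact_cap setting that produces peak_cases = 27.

Substituting into the exposure equation gives exposure = -4*contact_cap + 13.
Substituting into the transmissibility equation gives transmissibility = 4*contact_cap - 20.
So peak_cases = -4*contact_cap + 27.
Solve -4*contact_cap + 27 = 27: contact_cap = (27 - 27) / -4 = 0.

contact_cap = 0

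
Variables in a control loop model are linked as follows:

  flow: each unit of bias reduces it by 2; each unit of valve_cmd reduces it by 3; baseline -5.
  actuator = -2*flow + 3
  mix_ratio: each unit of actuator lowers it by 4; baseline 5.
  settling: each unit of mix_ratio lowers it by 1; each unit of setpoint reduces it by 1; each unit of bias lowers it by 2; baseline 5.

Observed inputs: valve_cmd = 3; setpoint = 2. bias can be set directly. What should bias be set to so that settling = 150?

bias = 2

Substituting into the flow equation gives flow = -2*bias - 14.
So actuator = 4*bias + 31.
Substituting into the mix_ratio equation gives mix_ratio = -16*bias - 119.
Substituting into the settling equation gives settling = 14*bias + 122.
Solve 14*bias + 122 = 150: bias = (150 - 122) / 14 = 2.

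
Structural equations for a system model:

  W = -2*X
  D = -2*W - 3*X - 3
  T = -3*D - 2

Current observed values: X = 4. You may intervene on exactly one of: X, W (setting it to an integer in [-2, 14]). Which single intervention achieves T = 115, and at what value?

set W = 12

Intervening on X: T = -3*X + 7. Reaching 115 requires X = -36, outside [-2, 14].
Intervening on W: with other inputs at their observed values, T = 6*W + 43. Solving for 115 gives W = 12, within [-2, 14].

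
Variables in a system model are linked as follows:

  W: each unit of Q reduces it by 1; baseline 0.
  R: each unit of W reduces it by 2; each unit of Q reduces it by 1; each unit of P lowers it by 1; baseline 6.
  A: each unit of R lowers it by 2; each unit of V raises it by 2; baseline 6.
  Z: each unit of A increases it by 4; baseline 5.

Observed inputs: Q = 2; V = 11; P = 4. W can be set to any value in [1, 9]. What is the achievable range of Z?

133 to 261

Intervening on W fixes its value directly, overriding its dependence on Q.
Substituting into the R equation gives R = -2*W.
Substituting into the A equation gives A = 4*W + 28.
Substituting into the Z equation gives Z = 16*W + 117.
Linear in W, so extremes are at the endpoints: W = 1 gives Z = 133; W = 9 gives Z = 261.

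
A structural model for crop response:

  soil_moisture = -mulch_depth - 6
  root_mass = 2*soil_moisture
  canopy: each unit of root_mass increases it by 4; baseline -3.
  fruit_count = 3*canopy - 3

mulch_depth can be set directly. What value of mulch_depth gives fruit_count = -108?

Substituting into the root_mass equation gives root_mass = -2*mulch_depth - 12.
Substituting into the canopy equation gives canopy = -8*mulch_depth - 51.
This gives fruit_count = -24*mulch_depth - 156.
Solve -24*mulch_depth - 156 = -108: mulch_depth = (-108 + 156) / -24 = -2.

mulch_depth = -2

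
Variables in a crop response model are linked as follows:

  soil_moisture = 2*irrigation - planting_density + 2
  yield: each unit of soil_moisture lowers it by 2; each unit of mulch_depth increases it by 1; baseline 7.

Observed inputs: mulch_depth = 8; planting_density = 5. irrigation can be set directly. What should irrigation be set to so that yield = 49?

irrigation = -7

Substituting into the soil_moisture equation gives soil_moisture = 2*irrigation - 3.
Substituting into the yield equation gives yield = -4*irrigation + 21.
Solve -4*irrigation + 21 = 49: irrigation = (49 - 21) / -4 = -7.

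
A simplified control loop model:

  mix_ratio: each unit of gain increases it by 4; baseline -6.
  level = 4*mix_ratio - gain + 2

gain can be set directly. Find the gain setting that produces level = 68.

gain = 6

Substituting into the level equation gives level = 15*gain - 22.
Solve 15*gain - 22 = 68: gain = (68 + 22) / 15 = 6.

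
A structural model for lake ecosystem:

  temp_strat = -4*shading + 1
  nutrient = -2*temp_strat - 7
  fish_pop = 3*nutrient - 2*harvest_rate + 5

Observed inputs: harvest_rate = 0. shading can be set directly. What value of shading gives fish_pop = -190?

Substituting into the nutrient equation gives nutrient = 8*shading - 9.
Substituting into the fish_pop equation gives fish_pop = 24*shading - 22.
Solve 24*shading - 22 = -190: shading = (-190 + 22) / 24 = -7.

shading = -7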